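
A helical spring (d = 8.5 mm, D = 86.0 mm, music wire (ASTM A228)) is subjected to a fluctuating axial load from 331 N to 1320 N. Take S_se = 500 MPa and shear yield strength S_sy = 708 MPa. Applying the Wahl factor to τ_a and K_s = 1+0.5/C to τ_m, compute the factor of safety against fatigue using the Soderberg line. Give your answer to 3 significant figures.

C = D/d = 86.0/8.5 = 10.1176; K_W = (4C−1)/(4C−4)+0.615/C = 1.1430; K_s = 1+0.5/C = 1.0494
F_a = (F_max−F_min)/2 = 494.5 N; F_m = (F_max+F_min)/2 = 825.5 N
τ_a = K_W·8F_aD/(πd³) = 1.1430 × 176.34 = 201.56 MPa
τ_m = K_s·8F_mD/(πd³) = 1.0494 × 294.37 = 308.92 MPa
Soderberg: 1/n_f = τ_a/S_se + τ_m/S_sy = 201.56/500 + 308.92/708 = 0.40313 + 0.43633 = 0.83946
n_f = 1/0.83946 = 1.191

1.19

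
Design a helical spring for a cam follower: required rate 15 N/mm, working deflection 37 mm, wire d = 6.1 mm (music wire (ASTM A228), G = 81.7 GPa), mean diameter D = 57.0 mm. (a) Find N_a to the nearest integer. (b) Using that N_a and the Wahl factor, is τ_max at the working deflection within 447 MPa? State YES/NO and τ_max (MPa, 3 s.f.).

N_a = Gd⁴/(8D³k) = (81.7×10³)(6.1⁴)/(8·57.0³·15) = 5.09 → N_a = 5
Actual rate k = Gd⁴/(8D³·5) = 15.271 N/mm
Working load F = kδ = 15.271·37 = 565.01 N
C = 57.0/6.1 = 9.3443; K_W = (4C−1)/(4C−4)+0.615/C = 1.1557
τ_max = K_W·8FD/(πd³) = 1.1557·361.31 = 417.57 MPa
τ_max ≤ 447 MPa → acceptable

(a) 5 coils; (b) YES, τ_max = 418 MPa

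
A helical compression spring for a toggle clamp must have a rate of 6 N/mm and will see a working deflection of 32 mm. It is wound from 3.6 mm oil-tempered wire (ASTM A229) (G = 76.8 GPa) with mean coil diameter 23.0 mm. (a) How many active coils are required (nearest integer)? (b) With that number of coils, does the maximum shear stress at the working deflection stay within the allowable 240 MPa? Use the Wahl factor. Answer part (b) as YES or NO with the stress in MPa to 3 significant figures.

(a) 22 coils; (b) NO, τ_max = 299 MPa

N_a = Gd⁴/(8D³k) = (76.8×10³)(3.6⁴)/(8·23.0³·6) = 22.09 → N_a = 22
Actual rate k = Gd⁴/(8D³·22) = 6.0239 N/mm
Working load F = kδ = 6.0239·32 = 192.76 N
C = 23.0/3.6 = 6.3889; K_W = (4C−1)/(4C−4)+0.615/C = 1.2354
τ_max = K_W·8FD/(πd³) = 1.2354·241.98 = 298.95 MPa
τ_max > 240 MPa → exceeds allowable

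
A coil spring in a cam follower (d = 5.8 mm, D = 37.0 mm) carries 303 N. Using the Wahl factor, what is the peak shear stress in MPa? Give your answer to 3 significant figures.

Spring index C = D/d = 37.0/5.8 = 6.3793
K_W = (4C−1)/(4C−4) + 0.615/C = 24.517/21.517 + 0.0964 = 1.2358
τ₀ = 8FD/(πd³) = 8·303·37.0/(π·5.8³) = 89688/612.96 = 146.32 MPa
τ_max = K·τ₀ = 1.2358 × 146.32 = 180.83 MPa

181 MPa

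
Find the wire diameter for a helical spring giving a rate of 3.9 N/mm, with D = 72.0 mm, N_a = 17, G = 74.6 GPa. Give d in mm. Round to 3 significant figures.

d = (8D³N_a·k / G)^(1/4) = (8·72.0³·17·3.9 / (74.6×10³))^0.25
  = (2653.8)^0.25 = 7.1774 mm

7.18 mm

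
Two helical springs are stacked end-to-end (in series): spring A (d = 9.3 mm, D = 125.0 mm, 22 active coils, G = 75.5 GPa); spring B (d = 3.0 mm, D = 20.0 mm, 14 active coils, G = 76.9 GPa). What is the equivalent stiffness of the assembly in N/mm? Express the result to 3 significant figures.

k_A = Gd⁴/(8D³N_a) = (75.5×10³)(9.3⁴)/(8·125.0³·22) = 1.643 N/mm
k_B = Gd⁴/(8D³N_a) = (76.9×10³)(3.0⁴)/(8·20.0³·14) = 6.9519 N/mm
Series: 1/k_eq = 1/1.643 + 1/6.9519 = 0.75249; k_eq = 1.3289 N/mm

1.33 N/mm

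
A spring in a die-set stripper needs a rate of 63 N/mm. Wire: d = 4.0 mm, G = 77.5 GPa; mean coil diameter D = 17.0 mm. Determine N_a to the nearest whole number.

N_a = Gd⁴/(8D³k) = (77.5×10³ × 4.0⁴)/(8 × 17.0³ × 63)
    = 1.984e+07 / 2.47615e+06 = 8.012 → 8 coils

8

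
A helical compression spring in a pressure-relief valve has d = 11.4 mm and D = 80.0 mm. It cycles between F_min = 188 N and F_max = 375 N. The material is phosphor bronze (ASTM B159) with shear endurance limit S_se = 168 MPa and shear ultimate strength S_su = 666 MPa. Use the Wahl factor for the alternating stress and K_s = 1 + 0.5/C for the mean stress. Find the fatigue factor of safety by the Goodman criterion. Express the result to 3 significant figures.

6.45

C = D/d = 80.0/11.4 = 7.0175; K_W = (4C−1)/(4C−4)+0.615/C = 1.2123; K_s = 1+0.5/C = 1.0713
F_a = (F_max−F_min)/2 = 93.5 N; F_m = (F_max+F_min)/2 = 281.5 N
τ_a = K_W·8F_aD/(πd³) = 1.2123 × 12.857 = 15.586 MPa
τ_m = K_s·8F_mD/(πd³) = 1.0713 × 38.707 = 41.465 MPa
Goodman: 1/n_f = τ_a/S_se + τ_m/S_su = 15.586/168 + 41.465/666 = 0.09277 + 0.06226 = 0.15503
n_f = 1/0.15503 = 6.45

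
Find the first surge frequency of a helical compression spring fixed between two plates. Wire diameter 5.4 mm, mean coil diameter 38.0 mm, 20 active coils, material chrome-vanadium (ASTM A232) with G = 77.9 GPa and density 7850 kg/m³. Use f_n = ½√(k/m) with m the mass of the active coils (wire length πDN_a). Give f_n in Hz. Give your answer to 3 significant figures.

66.3 Hz

k = Gd⁴/(8D³N_a) = (77.9×10³)(5.4⁴)/(8·38.0³·20) = 7.5447 N/mm = 7544.7 N/m
Wire length L = πDN_a = π·38.0·20 = 2387.6 mm
m = ρ·(πd²/4)·L = 7850 × 22.902×10⁻⁶ m² × 2.3876 m = 0.42925 kg
f_n = ½√(k/m) = 0.5·√(7544.7/0.42925) = 0.5·√(17576) = 66.288 Hz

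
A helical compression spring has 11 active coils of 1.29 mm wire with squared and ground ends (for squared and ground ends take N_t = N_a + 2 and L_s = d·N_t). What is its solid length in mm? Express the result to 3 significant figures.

16.8 mm

squared and ground ends: N_t = N_a + 2 = 11 + 2 = 13
L_s = d·N_t = 1.29 × 13 = 16.77 mm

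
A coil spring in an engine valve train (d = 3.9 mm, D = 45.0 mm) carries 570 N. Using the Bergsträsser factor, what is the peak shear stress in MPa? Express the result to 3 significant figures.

1230 MPa

Spring index C = D/d = 45.0/3.9 = 11.5385
K_B = (4C+2)/(4C−3) = 48.154/43.154 = 1.1159
τ₀ = 8FD/(πd³) = 8·570·45.0/(π·3.9³) = 205200/186.36 = 1101.1 MPa
τ_max = K·τ₀ = 1.1159 × 1101.1 = 1228.7 MPa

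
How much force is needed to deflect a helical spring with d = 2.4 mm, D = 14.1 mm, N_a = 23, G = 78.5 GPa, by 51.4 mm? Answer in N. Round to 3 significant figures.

260 N

k = Gd⁴/(8D³N_a) = (78.5×10³)(2.4⁴)/(8·14.1³·23) = 5.0494 N/mm
F = k·δ = 5.0494 × 51.4 = 259.54 N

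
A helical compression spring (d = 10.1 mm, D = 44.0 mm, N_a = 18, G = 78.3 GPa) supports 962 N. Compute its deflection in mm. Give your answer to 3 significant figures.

k = Gd⁴/(8D³N_a) = (78.3×10³)(10.1⁴)/(8·44.0³·18) = 66.424 N/mm
δ = F/k = 962 / 66.424 = 14.483 mm

14.5 mm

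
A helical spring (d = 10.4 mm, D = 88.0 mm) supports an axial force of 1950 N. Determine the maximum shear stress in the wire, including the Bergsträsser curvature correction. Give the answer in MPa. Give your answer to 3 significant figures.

451 MPa

Spring index C = D/d = 88.0/10.4 = 8.4615
K_B = (4C+2)/(4C−3) = 35.846/30.846 = 1.1621
τ₀ = 8FD/(πd³) = 8·1950·88.0/(π·10.4³) = 1.3728e+06/3533.9 = 388.47 MPa
τ_max = K·τ₀ = 1.1621 × 388.47 = 451.44 MPa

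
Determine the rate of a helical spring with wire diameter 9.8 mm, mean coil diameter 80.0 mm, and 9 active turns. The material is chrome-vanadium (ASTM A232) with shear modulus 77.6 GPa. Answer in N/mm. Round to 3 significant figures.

19.4 N/mm

k = Gd⁴/(8D³N_a) = (77.6×10³ × 9.8⁴) / (8 × 80.0³ × 9)
  = 7.15758e+08 / 3.6864e+07 = 19.416 N/mm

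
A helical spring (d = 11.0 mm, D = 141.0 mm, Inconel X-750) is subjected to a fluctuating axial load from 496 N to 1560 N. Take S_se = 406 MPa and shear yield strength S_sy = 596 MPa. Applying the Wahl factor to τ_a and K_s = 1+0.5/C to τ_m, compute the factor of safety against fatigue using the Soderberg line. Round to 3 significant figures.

C = D/d = 141.0/11.0 = 12.8182; K_W = (4C−1)/(4C−4)+0.615/C = 1.1114; K_s = 1+0.5/C = 1.0390
F_a = (F_max−F_min)/2 = 532 N; F_m = (F_max+F_min)/2 = 1028 N
τ_a = K_W·8F_aD/(πd³) = 1.1114 × 143.51 = 159.51 MPa
τ_m = K_s·8F_mD/(πd³) = 1.0390 × 277.32 = 288.13 MPa
Soderberg: 1/n_f = τ_a/S_se + τ_m/S_sy = 159.51/406 + 288.13/596 = 0.39287 + 0.48344 = 0.87632
n_f = 1/0.87632 = 1.141

1.14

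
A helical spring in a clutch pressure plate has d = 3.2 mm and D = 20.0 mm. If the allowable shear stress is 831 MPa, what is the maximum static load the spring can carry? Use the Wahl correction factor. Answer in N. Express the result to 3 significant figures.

C = D/d = 20.0/3.2 = 6.2500
K_W = (4C−1)/(4C−4) + 0.615/C = 24.000/21.000 + 0.0984 = 1.2413
τ_max = K·8FD/(πd³) → F_max = τ_allow·πd³/(8DK)
F_max = 831·π·3.2³/(8·20.0·1.2413) = 85546/198.6 = 430.74 N

431 N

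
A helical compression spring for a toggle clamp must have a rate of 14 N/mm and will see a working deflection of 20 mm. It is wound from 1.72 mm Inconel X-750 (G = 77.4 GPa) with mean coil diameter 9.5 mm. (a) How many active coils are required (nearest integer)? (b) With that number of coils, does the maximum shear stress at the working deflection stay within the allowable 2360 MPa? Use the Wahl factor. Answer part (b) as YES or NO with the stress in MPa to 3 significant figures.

N_a = Gd⁴/(8D³k) = (77.4×10³)(1.72⁴)/(8·9.5³·14) = 7.054 → N_a = 7
Actual rate k = Gd⁴/(8D³·7) = 14.109 N/mm
Working load F = kδ = 14.109·20 = 282.18 N
C = 9.5/1.72 = 5.5233; K_W = (4C−1)/(4C−4)+0.615/C = 1.2772
τ_max = K_W·8FD/(πd³) = 1.2772·1341.5 = 1713.4 MPa
τ_max ≤ 2360 MPa → acceptable

(a) 7 coils; (b) YES, τ_max = 1710 MPa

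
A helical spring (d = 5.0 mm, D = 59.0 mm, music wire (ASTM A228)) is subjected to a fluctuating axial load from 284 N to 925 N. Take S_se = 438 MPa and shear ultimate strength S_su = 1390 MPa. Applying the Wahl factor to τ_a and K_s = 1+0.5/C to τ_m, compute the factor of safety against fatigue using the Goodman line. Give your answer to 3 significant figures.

C = D/d = 59.0/5.0 = 11.8000; K_W = (4C−1)/(4C−4)+0.615/C = 1.1216; K_s = 1+0.5/C = 1.0424
F_a = (F_max−F_min)/2 = 320.5 N; F_m = (F_max+F_min)/2 = 604.5 N
τ_a = K_W·8F_aD/(πd³) = 1.1216 × 385.22 = 432.05 MPa
τ_m = K_s·8F_mD/(πd³) = 1.0424 × 726.57 = 757.36 MPa
Goodman: 1/n_f = τ_a/S_se + τ_m/S_su = 432.05/438 + 757.36/1390 = 0.98642 + 0.54486 = 1.5313
n_f = 1/1.5313 = 0.653

0.653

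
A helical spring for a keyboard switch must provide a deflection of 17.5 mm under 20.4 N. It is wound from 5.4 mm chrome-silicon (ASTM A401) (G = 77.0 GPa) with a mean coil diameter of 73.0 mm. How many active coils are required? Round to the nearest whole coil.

Required rate k = F/δ = 20.4/17.5 = 1.1657 N/mm
N_a = Gd⁴/(8D³k) = (77.0×10³ × 5.4⁴)/(8 × 73.0³ × 1.1657)
    = 6.54735e+07 / 3.62786e+06 = 18.05 → 18 coils

18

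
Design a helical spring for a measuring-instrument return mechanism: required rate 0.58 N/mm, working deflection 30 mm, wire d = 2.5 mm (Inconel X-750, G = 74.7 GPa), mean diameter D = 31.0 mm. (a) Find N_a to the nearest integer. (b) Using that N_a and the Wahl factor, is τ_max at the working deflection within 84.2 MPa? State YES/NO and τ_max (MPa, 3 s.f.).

(a) 21 coils; (b) NO, τ_max = 98.6 MPa

N_a = Gd⁴/(8D³k) = (74.7×10³)(2.5⁴)/(8·31.0³·0.58) = 21.11 → N_a = 21
Actual rate k = Gd⁴/(8D³·21) = 0.58302 N/mm
Working load F = kδ = 0.58302·30 = 17.491 N
C = 31.0/2.5 = 12.4000; K_W = (4C−1)/(4C−4)+0.615/C = 1.1154
τ_max = K_W·8FD/(πd³) = 1.1154·88.367 = 98.563 MPa
τ_max > 84.2 MPa → exceeds allowable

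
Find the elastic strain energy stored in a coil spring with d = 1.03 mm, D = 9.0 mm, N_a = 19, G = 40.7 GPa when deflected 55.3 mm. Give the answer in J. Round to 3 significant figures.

0.632 J

k = Gd⁴/(8D³N_a) = (40.7×10³)(1.03⁴)/(8·9.0³·19) = 0.4134 N/mm
U = ½kδ² = 0.5 × 0.4134 × 55.3² = 632.11 N·mm = 0.63211 J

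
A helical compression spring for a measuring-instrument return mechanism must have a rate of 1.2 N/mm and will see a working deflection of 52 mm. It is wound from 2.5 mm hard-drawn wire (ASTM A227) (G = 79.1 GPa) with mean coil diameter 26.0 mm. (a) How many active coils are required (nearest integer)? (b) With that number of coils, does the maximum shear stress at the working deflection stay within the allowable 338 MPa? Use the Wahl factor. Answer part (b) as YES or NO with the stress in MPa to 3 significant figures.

N_a = Gd⁴/(8D³k) = (79.1×10³)(2.5⁴)/(8·26.0³·1.2) = 18.31 → N_a = 18
Actual rate k = Gd⁴/(8D³·18) = 1.2208 N/mm
Working load F = kδ = 1.2208·52 = 63.483 N
C = 26.0/2.5 = 10.4000; K_W = (4C−1)/(4C−4)+0.615/C = 1.1389
τ_max = K_W·8FD/(πd³) = 1.1389·269 = 306.37 MPa
τ_max ≤ 338 MPa → acceptable

(a) 18 coils; (b) YES, τ_max = 306 MPa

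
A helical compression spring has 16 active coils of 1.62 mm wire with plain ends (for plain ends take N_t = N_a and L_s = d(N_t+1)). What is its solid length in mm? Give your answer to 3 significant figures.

27.5 mm

plain ends: N_t = N_a = 16
L_s = d·(N_t+1) = 1.62 × 17 = 27.54 mm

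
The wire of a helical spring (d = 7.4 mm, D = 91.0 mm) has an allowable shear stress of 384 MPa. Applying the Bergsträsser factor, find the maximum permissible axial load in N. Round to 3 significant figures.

C = D/d = 91.0/7.4 = 12.2973
K_B = (4C+2)/(4C−3) = 51.189/46.189 = 1.1083
τ_max = K·8FD/(πd³) → F_max = τ_allow·πd³/(8DK)
F_max = 384·π·7.4³/(8·91.0·1.1083) = 4.8885e+05/806.81 = 605.91 N

606 N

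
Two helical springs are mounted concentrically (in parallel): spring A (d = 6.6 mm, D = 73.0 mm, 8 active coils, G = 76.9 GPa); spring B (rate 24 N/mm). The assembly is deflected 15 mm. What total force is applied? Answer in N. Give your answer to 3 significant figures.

k_A = Gd⁴/(8D³N_a) = (76.9×10³)(6.6⁴)/(8·73.0³·8) = 5.8608 N/mm
Parallel: k_eq = 5.8608 + 24 = 29.861 N/mm
F = k_eq·δ = 29.861·15 = 447.91 N

448 N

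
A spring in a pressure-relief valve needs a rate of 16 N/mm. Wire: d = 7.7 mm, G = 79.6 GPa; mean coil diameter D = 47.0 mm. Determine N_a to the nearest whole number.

N_a = Gd⁴/(8D³k) = (79.6×10³ × 7.7⁴)/(8 × 47.0³ × 16)
    = 2.79818e+08 / 1.32893e+07 = 21.06 → 21 coils

21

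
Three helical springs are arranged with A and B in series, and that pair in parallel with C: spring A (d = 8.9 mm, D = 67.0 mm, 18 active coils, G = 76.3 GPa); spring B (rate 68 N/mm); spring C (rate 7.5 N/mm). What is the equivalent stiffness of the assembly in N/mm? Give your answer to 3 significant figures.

k_A = Gd⁴/(8D³N_a) = (76.3×10³)(8.9⁴)/(8·67.0³·18) = 11.053 N/mm
Springs A,B series: k_AB = 1/(1/11.053+1/68) = 9.5079 N/mm; parallel with C: k_eq = 9.5079+7.5 = 17.008 N/mm

17.0 N/mm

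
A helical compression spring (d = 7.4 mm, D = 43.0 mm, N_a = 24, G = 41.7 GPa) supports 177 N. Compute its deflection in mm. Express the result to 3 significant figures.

k = Gd⁴/(8D³N_a) = (41.7×10³)(7.4⁴)/(8·43.0³·24) = 8.1914 N/mm
δ = F/k = 177 / 8.1914 = 21.608 mm

21.6 mm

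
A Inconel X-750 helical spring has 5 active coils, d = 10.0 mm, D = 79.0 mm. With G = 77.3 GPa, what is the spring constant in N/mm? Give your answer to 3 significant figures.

k = Gd⁴/(8D³N_a) = (77.3×10³ × 10.0⁴) / (8 × 79.0³ × 5)
  = 7.73e+08 / 1.97216e+07 = 39.196 N/mm

39.2 N/mm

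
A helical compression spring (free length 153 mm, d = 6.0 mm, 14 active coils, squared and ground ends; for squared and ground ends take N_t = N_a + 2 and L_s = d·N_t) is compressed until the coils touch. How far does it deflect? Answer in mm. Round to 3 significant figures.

57.0 mm

N_t = 16; L_s = 6.0·16 = 96 mm
δ_solid = L₀ − L_s = 153 − 96 = 57 mm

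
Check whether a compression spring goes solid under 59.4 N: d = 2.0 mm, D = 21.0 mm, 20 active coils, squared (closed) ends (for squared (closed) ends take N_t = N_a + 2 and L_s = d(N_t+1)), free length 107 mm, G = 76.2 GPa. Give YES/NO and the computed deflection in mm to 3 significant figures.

k = Gd⁴/(8D³N_a) = (76.2×10³)(2.0⁴)/(8·21.0³·20) = 0.82281 N/mm
N_t = 22; L_s = 2.0·23 = 46 mm; δ_solid = L₀ − L_s = 107 − 46 = 61 mm
δ = F/k = 59.4/0.82281 = 72.192 mm
δ ≥ δ_solid → spring goes solid

YES, δ = 72.2 mm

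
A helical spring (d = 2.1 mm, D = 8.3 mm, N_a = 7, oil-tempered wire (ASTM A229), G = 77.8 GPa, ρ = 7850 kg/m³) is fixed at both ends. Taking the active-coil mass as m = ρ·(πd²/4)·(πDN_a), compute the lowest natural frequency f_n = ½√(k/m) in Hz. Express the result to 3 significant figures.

1540 Hz

k = Gd⁴/(8D³N_a) = (77.8×10³)(2.1⁴)/(8·8.3³·7) = 47.254 N/mm = 47254 N/m
Wire length L = πDN_a = π·8.3·7 = 182.53 mm
m = ρ·(πd²/4)·L = 7850 × 3.4636×10⁻⁶ m² × 0.18253 m = 0.0049628 kg
f_n = ½√(k/m) = 0.5·√(47254/0.0049628) = 0.5·√(9.5216e+06) = 1542.9 Hz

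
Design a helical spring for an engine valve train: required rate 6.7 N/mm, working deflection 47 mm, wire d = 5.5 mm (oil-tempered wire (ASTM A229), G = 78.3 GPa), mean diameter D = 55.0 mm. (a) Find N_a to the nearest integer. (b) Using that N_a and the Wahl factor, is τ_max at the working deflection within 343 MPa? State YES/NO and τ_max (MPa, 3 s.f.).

N_a = Gd⁴/(8D³k) = (78.3×10³)(5.5⁴)/(8·55.0³·6.7) = 8.035 → N_a = 8
Actual rate k = Gd⁴/(8D³·8) = 6.7289 N/mm
Working load F = kδ = 6.7289·47 = 316.26 N
C = 55.0/5.5 = 10.0000; K_W = (4C−1)/(4C−4)+0.615/C = 1.1448
τ_max = K_W·8FD/(πd³) = 1.1448·266.23 = 304.79 MPa
τ_max ≤ 343 MPa → acceptable

(a) 8 coils; (b) YES, τ_max = 305 MPa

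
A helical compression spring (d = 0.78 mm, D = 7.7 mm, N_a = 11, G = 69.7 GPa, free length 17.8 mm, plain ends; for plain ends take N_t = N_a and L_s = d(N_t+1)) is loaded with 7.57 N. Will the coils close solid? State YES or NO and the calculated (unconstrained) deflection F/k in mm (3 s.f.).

YES, δ = 11.8 mm

k = Gd⁴/(8D³N_a) = (69.7×10³)(0.78⁴)/(8·7.7³·11) = 0.64218 N/mm
N_t = 11; L_s = 0.78·12 = 9.36 mm; δ_solid = L₀ − L_s = 17.8 − 9.36 = 8.44 mm
δ = F/k = 7.57/0.64218 = 11.788 mm
δ ≥ δ_solid → spring goes solid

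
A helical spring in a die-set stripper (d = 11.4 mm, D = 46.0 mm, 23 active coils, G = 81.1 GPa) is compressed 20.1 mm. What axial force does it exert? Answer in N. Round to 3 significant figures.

1540 N

k = Gd⁴/(8D³N_a) = (81.1×10³)(11.4⁴)/(8·46.0³·23) = 76.48 N/mm
F = k·δ = 76.48 × 20.1 = 1537.3 N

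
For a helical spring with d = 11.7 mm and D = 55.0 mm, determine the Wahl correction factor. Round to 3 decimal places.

1.333

C = D/d = 55.0/11.7 = 4.7009
K_W = (4C−1)/(4C−4) + 0.615/C = 17.803/14.803 + 0.1308 = 1.3335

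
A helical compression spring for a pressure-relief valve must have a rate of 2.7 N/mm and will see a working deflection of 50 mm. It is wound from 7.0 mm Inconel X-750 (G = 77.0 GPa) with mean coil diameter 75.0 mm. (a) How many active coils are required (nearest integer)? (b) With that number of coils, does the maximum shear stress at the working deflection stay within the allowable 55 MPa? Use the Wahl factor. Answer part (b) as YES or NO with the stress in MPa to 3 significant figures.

N_a = Gd⁴/(8D³k) = (77.0×10³)(7.0⁴)/(8·75.0³·2.7) = 20.29 → N_a = 20
Actual rate k = Gd⁴/(8D³·20) = 2.7389 N/mm
Working load F = kδ = 2.7389·50 = 136.95 N
C = 75.0/7.0 = 10.7143; K_W = (4C−1)/(4C−4)+0.615/C = 1.1346
τ_max = K_W·8FD/(πd³) = 1.1346·76.253 = 86.517 MPa
τ_max > 55 MPa → exceeds allowable

(a) 20 coils; (b) NO, τ_max = 86.5 MPa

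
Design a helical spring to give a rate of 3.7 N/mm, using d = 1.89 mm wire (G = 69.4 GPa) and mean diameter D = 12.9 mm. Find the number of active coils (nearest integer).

N_a = Gd⁴/(8D³k) = (69.4×10³ × 1.89⁴)/(8 × 12.9³ × 3.7)
    = 885537 / 63542 = 13.94 → 14 coils

14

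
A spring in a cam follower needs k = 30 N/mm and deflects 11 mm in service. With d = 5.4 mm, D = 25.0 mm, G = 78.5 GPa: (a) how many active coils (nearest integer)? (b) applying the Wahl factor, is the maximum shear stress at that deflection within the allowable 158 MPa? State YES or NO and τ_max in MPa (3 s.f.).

(a) 18 coils; (b) NO, τ_max = 177 MPa

N_a = Gd⁴/(8D³k) = (78.5×10³)(5.4⁴)/(8·25.0³·30) = 17.8 → N_a = 18
Actual rate k = Gd⁴/(8D³·18) = 29.666 N/mm
Working load F = kδ = 29.666·11 = 326.33 N
C = 25.0/5.4 = 4.6296; K_W = (4C−1)/(4C−4)+0.615/C = 1.3395
τ_max = K_W·8FD/(πd³) = 1.3395·131.93 = 176.72 MPa
τ_max > 158 MPa → exceeds allowable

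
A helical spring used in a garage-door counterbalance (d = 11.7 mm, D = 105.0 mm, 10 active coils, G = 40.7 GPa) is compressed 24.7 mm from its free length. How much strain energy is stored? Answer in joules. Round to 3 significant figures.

k = Gd⁴/(8D³N_a) = (40.7×10³)(11.7⁴)/(8·105.0³·10) = 8.2353 N/mm
U = ½kδ² = 0.5 × 8.2353 × 24.7² = 2512.1 N·mm = 2.5121 J

2.51 J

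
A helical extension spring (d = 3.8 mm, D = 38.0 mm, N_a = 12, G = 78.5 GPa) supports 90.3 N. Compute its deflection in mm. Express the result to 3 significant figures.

k = Gd⁴/(8D³N_a) = (78.5×10³)(3.8⁴)/(8·38.0³·12) = 3.1073 N/mm
δ = F/k = 90.3 / 3.1073 = 29.061 mm

29.1 mm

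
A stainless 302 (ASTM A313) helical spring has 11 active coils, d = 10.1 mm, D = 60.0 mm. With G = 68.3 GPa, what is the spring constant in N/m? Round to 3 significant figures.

k = Gd⁴/(8D³N_a) = (68.3×10³ × 10.1⁴) / (8 × 60.0³ × 11)
  = 7.10733e+08 / 1.9008e+07 = 37.391 N/mm = 37391 N/m

37400 N/m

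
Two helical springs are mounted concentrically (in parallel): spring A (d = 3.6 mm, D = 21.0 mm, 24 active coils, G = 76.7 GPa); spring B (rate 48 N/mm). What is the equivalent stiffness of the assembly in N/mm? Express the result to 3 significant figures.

55.2 N/mm

k_A = Gd⁴/(8D³N_a) = (76.7×10³)(3.6⁴)/(8·21.0³·24) = 7.2451 N/mm
Parallel: k_eq = 7.2451 + 48 = 55.245 N/mm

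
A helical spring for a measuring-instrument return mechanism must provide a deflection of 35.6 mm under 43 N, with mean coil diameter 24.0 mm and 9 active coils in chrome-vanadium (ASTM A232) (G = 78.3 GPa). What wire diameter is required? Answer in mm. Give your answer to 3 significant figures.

1.98 mm

Required rate k = F/δ = 43/35.6 = 1.2079 N/mm
d = (8D³N_a·k / G)^(1/4) = (8·24.0³·9·1.2079 / (78.3×10³))^0.25
  = (15.354)^0.25 = 1.9795 mm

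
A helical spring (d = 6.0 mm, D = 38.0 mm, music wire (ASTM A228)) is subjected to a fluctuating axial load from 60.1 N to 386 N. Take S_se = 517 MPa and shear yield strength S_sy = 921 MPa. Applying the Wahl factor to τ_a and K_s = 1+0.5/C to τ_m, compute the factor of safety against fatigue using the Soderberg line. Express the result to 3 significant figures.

3.43

C = D/d = 38.0/6.0 = 6.3333; K_W = (4C−1)/(4C−4)+0.615/C = 1.2377; K_s = 1+0.5/C = 1.0789
F_a = (F_max−F_min)/2 = 162.95 N; F_m = (F_max+F_min)/2 = 223.05 N
τ_a = K_W·8F_aD/(πd³) = 1.2377 × 73 = 90.355 MPa
τ_m = K_s·8F_mD/(πd³) = 1.0789 × 99.925 = 107.81 MPa
Soderberg: 1/n_f = τ_a/S_se + τ_m/S_sy = 90.355/517 + 107.81/921 = 0.17477 + 0.11706 = 0.29183
n_f = 1/0.29183 = 3.427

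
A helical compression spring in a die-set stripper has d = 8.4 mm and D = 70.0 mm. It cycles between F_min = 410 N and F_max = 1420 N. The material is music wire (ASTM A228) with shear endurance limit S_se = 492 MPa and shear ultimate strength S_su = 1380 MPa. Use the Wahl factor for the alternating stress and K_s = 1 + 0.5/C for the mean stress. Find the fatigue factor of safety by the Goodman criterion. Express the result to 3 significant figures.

1.74

C = D/d = 70.0/8.4 = 8.3333; K_W = (4C−1)/(4C−4)+0.615/C = 1.1761; K_s = 1+0.5/C = 1.0600
F_a = (F_max−F_min)/2 = 505 N; F_m = (F_max+F_min)/2 = 915 N
τ_a = K_W·8F_aD/(πd³) = 1.1761 × 151.88 = 178.62 MPa
τ_m = K_s·8F_mD/(πd³) = 1.0600 × 275.18 = 291.69 MPa
Goodman: 1/n_f = τ_a/S_se + τ_m/S_su = 178.62/492 + 291.69/1380 = 0.36305 + 0.21137 = 0.57442
n_f = 1/0.57442 = 1.741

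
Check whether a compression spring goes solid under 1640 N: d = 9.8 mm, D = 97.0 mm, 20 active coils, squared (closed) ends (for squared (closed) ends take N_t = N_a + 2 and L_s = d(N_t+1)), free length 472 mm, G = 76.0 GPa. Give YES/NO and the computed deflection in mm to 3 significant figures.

k = Gd⁴/(8D³N_a) = (76.0×10³)(9.8⁴)/(8·97.0³·20) = 4.8005 N/mm
N_t = 22; L_s = 9.8·23 = 225.4 mm; δ_solid = L₀ − L_s = 472 − 225.4 = 246.6 mm
δ = F/k = 1640/4.8005 = 341.63 mm
δ ≥ δ_solid → spring goes solid

YES, δ = 342 mm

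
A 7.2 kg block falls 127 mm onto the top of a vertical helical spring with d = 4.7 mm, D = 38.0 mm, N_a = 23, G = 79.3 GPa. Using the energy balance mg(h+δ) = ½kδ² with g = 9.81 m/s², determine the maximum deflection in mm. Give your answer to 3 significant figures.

k = Gd⁴/(8D³N_a) = (79.3×10³)(4.7⁴)/(8·38.0³·23) = 3.8326 N/mm
W = mg = 7.2 × 9.81 = 70.632 N
½kδ² − Wδ − Wh = 0 → δ = (W + √(W² + 2kWh))/k
δ = (70.632 + √(4988.9 + 68759.3))/3.8326 = (70.632 + 271.57)/3.8326 = 89.286 mm

89.3 mm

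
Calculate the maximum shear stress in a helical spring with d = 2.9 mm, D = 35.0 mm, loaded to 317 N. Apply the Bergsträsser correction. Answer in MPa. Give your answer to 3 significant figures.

Spring index C = D/d = 35.0/2.9 = 12.0690
K_B = (4C+2)/(4C−3) = 50.276/45.276 = 1.1104
τ₀ = 8FD/(πd³) = 8·317·35.0/(π·2.9³) = 88760/76.62 = 1158.4 MPa
τ_max = K·τ₀ = 1.1104 × 1158.4 = 1286.4 MPa

1290 MPa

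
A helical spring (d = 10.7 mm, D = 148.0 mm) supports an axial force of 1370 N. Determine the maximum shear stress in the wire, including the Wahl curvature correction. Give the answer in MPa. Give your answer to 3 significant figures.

Spring index C = D/d = 148.0/10.7 = 13.8318
K_W = (4C−1)/(4C−4) + 0.615/C = 54.327/51.327 + 0.0445 = 1.1029
τ₀ = 8FD/(πd³) = 8·1370·148.0/(π·10.7³) = 1.62208e+06/3848.6 = 421.47 MPa
τ_max = K·τ₀ = 1.1029 × 421.47 = 464.85 MPa

465 MPa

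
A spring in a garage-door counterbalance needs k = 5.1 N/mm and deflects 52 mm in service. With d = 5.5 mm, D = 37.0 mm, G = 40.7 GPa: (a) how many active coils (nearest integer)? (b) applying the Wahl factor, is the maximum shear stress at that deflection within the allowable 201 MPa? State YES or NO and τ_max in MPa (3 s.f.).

N_a = Gd⁴/(8D³k) = (40.7×10³)(5.5⁴)/(8·37.0³·5.1) = 18.02 → N_a = 18
Actual rate k = Gd⁴/(8D³·18) = 5.106 N/mm
Working load F = kδ = 5.106·52 = 265.51 N
C = 37.0/5.5 = 6.7273; K_W = (4C−1)/(4C−4)+0.615/C = 1.2224
τ_max = K_W·8FD/(πd³) = 1.2224·150.36 = 183.8 MPa
τ_max ≤ 201 MPa → acceptable

(a) 18 coils; (b) YES, τ_max = 184 MPa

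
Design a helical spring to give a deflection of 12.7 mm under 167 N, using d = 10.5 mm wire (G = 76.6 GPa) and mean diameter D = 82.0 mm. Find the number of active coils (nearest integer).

16

Required rate k = F/δ = 167/12.7 = 13.15 N/mm
N_a = Gd⁴/(8D³k) = (76.6×10³ × 10.5⁴)/(8 × 82.0³ × 13.15)
    = 9.31078e+08 / 5.80022e+07 = 16.05 → 16 coils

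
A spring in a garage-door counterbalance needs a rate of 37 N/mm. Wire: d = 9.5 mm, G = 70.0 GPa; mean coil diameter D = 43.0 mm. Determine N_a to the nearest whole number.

N_a = Gd⁴/(8D³k) = (70.0×10³ × 9.5⁴)/(8 × 43.0³ × 37)
    = 5.70154e+08 / 2.35341e+07 = 24.23 → 24 coils

24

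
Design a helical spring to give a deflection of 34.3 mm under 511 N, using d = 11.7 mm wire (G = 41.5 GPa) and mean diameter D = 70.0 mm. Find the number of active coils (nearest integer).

19

Required rate k = F/δ = 511/34.3 = 14.898 N/mm
N_a = Gd⁴/(8D³k) = (41.5×10³ × 11.7⁴)/(8 × 70.0³ × 14.898)
    = 7.77663e+08 / 4.088e+07 = 19.02 → 19 coils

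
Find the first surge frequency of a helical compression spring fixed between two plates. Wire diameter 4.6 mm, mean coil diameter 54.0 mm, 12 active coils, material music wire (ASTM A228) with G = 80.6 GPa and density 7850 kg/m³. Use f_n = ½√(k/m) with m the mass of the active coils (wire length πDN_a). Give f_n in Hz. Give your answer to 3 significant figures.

47.4 Hz

k = Gd⁴/(8D³N_a) = (80.6×10³)(4.6⁴)/(8·54.0³·12) = 2.3873 N/mm = 2387.3 N/m
Wire length L = πDN_a = π·54.0·12 = 2035.8 mm
m = ρ·(πd²/4)·L = 7850 × 16.619×10⁻⁶ m² × 2.0358 m = 0.26558 kg
f_n = ½√(k/m) = 0.5·√(2387.3/0.26558) = 0.5·√(8989) = 47.405 Hz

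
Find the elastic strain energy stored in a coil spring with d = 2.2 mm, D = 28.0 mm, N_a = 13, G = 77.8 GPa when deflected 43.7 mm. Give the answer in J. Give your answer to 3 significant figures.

0.762 J

k = Gd⁴/(8D³N_a) = (77.8×10³)(2.2⁴)/(8·28.0³·13) = 0.79829 N/mm
U = ½kδ² = 0.5 × 0.79829 × 43.7² = 762.25 N·mm = 0.76225 J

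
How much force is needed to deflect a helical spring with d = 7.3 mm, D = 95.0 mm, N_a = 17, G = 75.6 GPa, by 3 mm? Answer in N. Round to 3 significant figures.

5.52 N

k = Gd⁴/(8D³N_a) = (75.6×10³)(7.3⁴)/(8·95.0³·17) = 1.8412 N/mm
F = k·δ = 1.8412 × 3 = 5.5236 N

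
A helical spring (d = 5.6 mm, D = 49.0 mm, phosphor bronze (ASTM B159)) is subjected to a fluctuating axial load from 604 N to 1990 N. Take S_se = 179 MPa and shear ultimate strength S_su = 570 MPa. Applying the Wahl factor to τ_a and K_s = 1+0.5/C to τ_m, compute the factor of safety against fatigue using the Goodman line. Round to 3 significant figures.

0.203

C = D/d = 49.0/5.6 = 8.7500; K_W = (4C−1)/(4C−4)+0.615/C = 1.1671; K_s = 1+0.5/C = 1.0571
F_a = (F_max−F_min)/2 = 693 N; F_m = (F_max+F_min)/2 = 1297 N
τ_a = K_W·8F_aD/(πd³) = 1.1671 × 492.39 = 574.64 MPa
τ_m = K_s·8F_mD/(πd³) = 1.0571 × 921.54 = 974.19 MPa
Goodman: 1/n_f = τ_a/S_se + τ_m/S_su = 574.64/179 + 974.19/570 = 3.21030 + 1.70911 = 4.9194
n_f = 1/4.9194 = 0.2033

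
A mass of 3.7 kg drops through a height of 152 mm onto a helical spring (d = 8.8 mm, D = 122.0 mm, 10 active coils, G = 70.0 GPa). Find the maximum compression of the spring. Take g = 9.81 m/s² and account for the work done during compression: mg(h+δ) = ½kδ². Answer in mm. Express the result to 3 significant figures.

k = Gd⁴/(8D³N_a) = (70.0×10³)(8.8⁴)/(8·122.0³·10) = 2.8897 N/mm
W = mg = 3.7 × 9.81 = 36.297 N
½kδ² − Wδ − Wh = 0 → δ = (W + √(W² + 2kWh))/k
δ = (36.297 + √(1317.5 + 31886.3))/2.8897 = (36.297 + 182.22)/2.8897 = 75.618 mm

75.6 mm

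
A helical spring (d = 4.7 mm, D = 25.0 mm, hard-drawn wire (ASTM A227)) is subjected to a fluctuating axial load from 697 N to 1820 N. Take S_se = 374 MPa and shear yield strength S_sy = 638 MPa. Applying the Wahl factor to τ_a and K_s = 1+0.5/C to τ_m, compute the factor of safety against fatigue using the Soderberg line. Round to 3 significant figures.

C = D/d = 25.0/4.7 = 5.3191; K_W = (4C−1)/(4C−4)+0.615/C = 1.2893; K_s = 1+0.5/C = 1.0940
F_a = (F_max−F_min)/2 = 561.5 N; F_m = (F_max+F_min)/2 = 1258.5 N
τ_a = K_W·8F_aD/(πd³) = 1.2893 × 344.3 = 443.89 MPa
τ_m = K_s·8F_mD/(πd³) = 1.0940 × 771.68 = 844.22 MPa
Soderberg: 1/n_f = τ_a/S_se + τ_m/S_sy = 443.89/374 + 844.22/638 = 1.18688 + 1.32323 = 2.5101
n_f = 1/2.5101 = 0.3984

0.398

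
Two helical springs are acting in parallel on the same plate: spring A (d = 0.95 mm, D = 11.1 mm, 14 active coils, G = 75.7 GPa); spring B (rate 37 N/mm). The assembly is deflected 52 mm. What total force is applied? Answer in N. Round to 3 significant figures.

k_A = Gd⁴/(8D³N_a) = (75.7×10³)(0.95⁴)/(8·11.1³·14) = 0.40253 N/mm
Parallel: k_eq = 0.40253 + 37 = 37.403 N/mm
F = k_eq·δ = 37.403·52 = 1944.9 N

1940 N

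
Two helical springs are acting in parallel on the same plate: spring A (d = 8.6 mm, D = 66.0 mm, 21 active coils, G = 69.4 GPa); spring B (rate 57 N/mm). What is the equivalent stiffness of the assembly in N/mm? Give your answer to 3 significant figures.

64.9 N/mm

k_A = Gd⁴/(8D³N_a) = (69.4×10³)(8.6⁴)/(8·66.0³·21) = 7.8598 N/mm
Parallel: k_eq = 7.8598 + 57 = 64.86 N/mm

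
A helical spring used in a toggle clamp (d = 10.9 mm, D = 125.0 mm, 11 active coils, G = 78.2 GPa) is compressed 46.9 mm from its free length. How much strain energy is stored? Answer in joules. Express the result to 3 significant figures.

7.06 J

k = Gd⁴/(8D³N_a) = (78.2×10³)(10.9⁴)/(8·125.0³·11) = 6.4224 N/mm
U = ½kδ² = 0.5 × 6.4224 × 46.9² = 7063.4 N·mm = 7.0634 J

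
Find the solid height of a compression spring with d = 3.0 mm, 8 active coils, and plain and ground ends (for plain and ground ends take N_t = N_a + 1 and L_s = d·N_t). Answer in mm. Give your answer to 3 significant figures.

27.0 mm

plain and ground ends: N_t = N_a + 1 = 8 + 1 = 9
L_s = d·N_t = 3.0 × 9 = 27 mm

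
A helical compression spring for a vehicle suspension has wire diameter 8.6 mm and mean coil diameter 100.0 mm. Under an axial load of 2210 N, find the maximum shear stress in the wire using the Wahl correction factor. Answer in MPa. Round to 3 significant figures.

994 MPa

Spring index C = D/d = 100.0/8.6 = 11.6279
K_W = (4C−1)/(4C−4) + 0.615/C = 45.512/42.512 + 0.0529 = 1.1235
τ₀ = 8FD/(πd³) = 8·2210·100.0/(π·8.6³) = 1.768e+06/1998.2 = 884.78 MPa
τ_max = K·τ₀ = 1.1235 × 884.78 = 994.02 MPa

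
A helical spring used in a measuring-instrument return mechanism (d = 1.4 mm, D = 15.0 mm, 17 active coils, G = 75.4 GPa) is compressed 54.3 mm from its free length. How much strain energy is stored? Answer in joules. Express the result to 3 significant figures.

k = Gd⁴/(8D³N_a) = (75.4×10³)(1.4⁴)/(8·15.0³·17) = 0.63106 N/mm
U = ½kδ² = 0.5 × 0.63106 × 54.3² = 930.34 N·mm = 0.93034 J

0.930 J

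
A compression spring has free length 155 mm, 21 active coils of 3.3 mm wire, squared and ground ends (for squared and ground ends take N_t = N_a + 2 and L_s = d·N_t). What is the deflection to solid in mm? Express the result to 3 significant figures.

79.1 mm

N_t = 23; L_s = 3.3·23 = 75.9 mm
δ_solid = L₀ − L_s = 155 − 75.9 = 79.1 mm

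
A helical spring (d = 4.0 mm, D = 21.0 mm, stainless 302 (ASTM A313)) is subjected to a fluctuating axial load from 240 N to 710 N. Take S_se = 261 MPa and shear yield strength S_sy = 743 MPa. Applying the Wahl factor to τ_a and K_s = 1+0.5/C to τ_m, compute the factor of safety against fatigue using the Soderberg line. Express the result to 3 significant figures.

0.642

C = D/d = 21.0/4.0 = 5.2500; K_W = (4C−1)/(4C−4)+0.615/C = 1.2936; K_s = 1+0.5/C = 1.0952
F_a = (F_max−F_min)/2 = 235 N; F_m = (F_max+F_min)/2 = 475 N
τ_a = K_W·8F_aD/(πd³) = 1.2936 × 196.36 = 254.01 MPa
τ_m = K_s·8F_mD/(πd³) = 1.0952 × 396.89 = 434.69 MPa
Soderberg: 1/n_f = τ_a/S_se + τ_m/S_sy = 254.01/261 + 434.69/743 = 0.97322 + 0.58505 = 1.5583
n_f = 1/1.5583 = 0.6417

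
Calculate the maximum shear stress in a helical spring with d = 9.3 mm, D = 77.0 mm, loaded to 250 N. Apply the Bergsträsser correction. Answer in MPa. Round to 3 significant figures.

71.1 MPa

Spring index C = D/d = 77.0/9.3 = 8.2796
K_B = (4C+2)/(4C−3) = 35.118/30.118 = 1.1660
τ₀ = 8FD/(πd³) = 8·250·77.0/(π·9.3³) = 154000/2527 = 60.943 MPa
τ_max = K·τ₀ = 1.1660 × 60.943 = 71.06 MPa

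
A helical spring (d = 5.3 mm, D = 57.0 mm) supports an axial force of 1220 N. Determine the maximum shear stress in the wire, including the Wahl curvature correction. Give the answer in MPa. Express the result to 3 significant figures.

Spring index C = D/d = 57.0/5.3 = 10.7547
K_W = (4C−1)/(4C−4) + 0.615/C = 42.019/39.019 + 0.0572 = 1.1341
τ₀ = 8FD/(πd³) = 8·1220·57.0/(π·5.3³) = 556320/467.71 = 1189.5 MPa
τ_max = K·τ₀ = 1.1341 × 1189.5 = 1348.9 MPa

1350 MPa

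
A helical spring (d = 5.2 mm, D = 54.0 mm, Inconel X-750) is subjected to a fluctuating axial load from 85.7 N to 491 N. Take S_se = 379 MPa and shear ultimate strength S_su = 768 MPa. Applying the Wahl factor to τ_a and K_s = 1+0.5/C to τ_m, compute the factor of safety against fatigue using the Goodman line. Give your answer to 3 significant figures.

C = D/d = 54.0/5.2 = 10.3846; K_W = (4C−1)/(4C−4)+0.615/C = 1.1391; K_s = 1+0.5/C = 1.0481
F_a = (F_max−F_min)/2 = 202.65 N; F_m = (F_max+F_min)/2 = 288.35 N
τ_a = K_W·8F_aD/(πd³) = 1.1391 × 198.18 = 225.76 MPa
τ_m = K_s·8F_mD/(πd³) = 1.0481 × 282 = 295.57 MPa
Goodman: 1/n_f = τ_a/S_se + τ_m/S_su = 225.76/379 + 295.57/768 = 0.59567 + 0.38486 = 0.98054
n_f = 1/0.98054 = 1.02

1.02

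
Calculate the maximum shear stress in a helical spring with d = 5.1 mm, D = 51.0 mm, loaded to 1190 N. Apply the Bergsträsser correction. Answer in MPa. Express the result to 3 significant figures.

1320 MPa

Spring index C = D/d = 51.0/5.1 = 10.0000
K_B = (4C+2)/(4C−3) = 42.000/37.000 = 1.1351
τ₀ = 8FD/(πd³) = 8·1190·51.0/(π·5.1³) = 485520/416.74 = 1165.1 MPa
τ_max = K·τ₀ = 1.1351 × 1165.1 = 1322.5 MPa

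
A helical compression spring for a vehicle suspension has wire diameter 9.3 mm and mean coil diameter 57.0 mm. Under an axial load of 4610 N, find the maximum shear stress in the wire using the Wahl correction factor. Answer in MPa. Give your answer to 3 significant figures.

Spring index C = D/d = 57.0/9.3 = 6.1290
K_W = (4C−1)/(4C−4) + 0.615/C = 23.516/20.516 + 0.1003 = 1.2466
τ₀ = 8FD/(πd³) = 8·4610·57.0/(π·9.3³) = 2.10216e+06/2527 = 831.89 MPa
τ_max = K·τ₀ = 1.2466 × 831.89 = 1037 MPa

1040 MPa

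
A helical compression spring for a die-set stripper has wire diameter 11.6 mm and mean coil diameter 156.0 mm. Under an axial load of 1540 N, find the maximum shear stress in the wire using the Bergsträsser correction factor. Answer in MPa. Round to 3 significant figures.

431 MPa

Spring index C = D/d = 156.0/11.6 = 13.4483
K_B = (4C+2)/(4C−3) = 55.793/50.793 = 1.0984
τ₀ = 8FD/(πd³) = 8·1540·156.0/(π·11.6³) = 1.92192e+06/4903.7 = 391.93 MPa
τ_max = K·τ₀ = 1.0984 × 391.93 = 430.51 MPa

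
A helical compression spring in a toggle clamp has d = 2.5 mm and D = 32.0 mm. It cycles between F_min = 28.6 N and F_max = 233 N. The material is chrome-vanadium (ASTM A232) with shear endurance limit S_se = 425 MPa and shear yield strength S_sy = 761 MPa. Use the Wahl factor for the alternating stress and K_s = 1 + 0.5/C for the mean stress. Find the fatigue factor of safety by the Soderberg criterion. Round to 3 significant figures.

C = D/d = 32.0/2.5 = 12.8000; K_W = (4C−1)/(4C−4)+0.615/C = 1.1116; K_s = 1+0.5/C = 1.0391
F_a = (F_max−F_min)/2 = 102.2 N; F_m = (F_max+F_min)/2 = 130.8 N
τ_a = K_W·8F_aD/(πd³) = 1.1116 × 532.99 = 592.48 MPa
τ_m = K_s·8F_mD/(πd³) = 1.0391 × 682.15 = 708.79 MPa
Soderberg: 1/n_f = τ_a/S_se + τ_m/S_sy = 592.48/425 + 708.79/761 = 1.39406 + 0.93140 = 2.3255
n_f = 1/2.3255 = 0.43

0.430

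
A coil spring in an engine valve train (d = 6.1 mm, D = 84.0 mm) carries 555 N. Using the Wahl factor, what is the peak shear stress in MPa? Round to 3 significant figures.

577 MPa

Spring index C = D/d = 84.0/6.1 = 13.7705
K_W = (4C−1)/(4C−4) + 0.615/C = 54.082/51.082 + 0.0447 = 1.1034
τ₀ = 8FD/(πd³) = 8·555·84.0/(π·6.1³) = 372960/713.08 = 523.03 MPa
τ_max = K·τ₀ = 1.1034 × 523.03 = 577.1 MPa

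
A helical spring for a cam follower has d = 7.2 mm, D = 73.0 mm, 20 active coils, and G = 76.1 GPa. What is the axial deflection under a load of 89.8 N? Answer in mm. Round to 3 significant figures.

k = Gd⁴/(8D³N_a) = (76.1×10³)(7.2⁴)/(8·73.0³·20) = 3.2857 N/mm
δ = F/k = 89.8 / 3.2857 = 27.331 mm

27.3 mm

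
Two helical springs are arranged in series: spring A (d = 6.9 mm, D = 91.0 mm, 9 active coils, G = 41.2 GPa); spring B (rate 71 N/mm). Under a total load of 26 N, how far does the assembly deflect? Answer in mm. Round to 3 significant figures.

k_A = Gd⁴/(8D³N_a) = (41.2×10³)(6.9⁴)/(8·91.0³·9) = 1.7212 N/mm
Series: 1/k_eq = 1/1.7212 + 1/71 = 0.59507; k_eq = 1.6805 N/mm
δ = F/k_eq = 26/1.6805 = 15.472 mm

15.5 mm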